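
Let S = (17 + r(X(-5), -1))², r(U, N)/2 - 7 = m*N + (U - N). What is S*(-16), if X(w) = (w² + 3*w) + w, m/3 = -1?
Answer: -38416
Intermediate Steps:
m = -3 (m = 3*(-1) = -3)
X(w) = w² + 4*w
r(U, N) = 14 - 8*N + 2*U (r(U, N) = 14 + 2*(-3*N + (U - N)) = 14 + 2*(U - 4*N) = 14 + (-8*N + 2*U) = 14 - 8*N + 2*U)
S = 2401 (S = (17 + (14 - 8*(-1) + 2*(-5*(4 - 5))))² = (17 + (14 + 8 + 2*(-5*(-1))))² = (17 + (14 + 8 + 2*5))² = (17 + (14 + 8 + 10))² = (17 + 32)² = 49² = 2401)
S*(-16) = 2401*(-16) = -38416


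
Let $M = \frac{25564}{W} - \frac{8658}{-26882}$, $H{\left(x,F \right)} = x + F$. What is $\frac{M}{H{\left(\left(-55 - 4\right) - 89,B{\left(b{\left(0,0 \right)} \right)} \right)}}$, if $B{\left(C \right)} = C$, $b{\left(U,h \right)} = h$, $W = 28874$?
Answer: $- \frac{234300635}{28719062116} \approx -0.0081584$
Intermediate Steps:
$H{\left(x,F \right)} = F + x$
$M = \frac{234300635}{194047717}$ ($M = \frac{25564}{28874} - \frac{8658}{-26882} = 25564 \cdot \frac{1}{28874} - - \frac{4329}{13441} = \frac{12782}{14437} + \frac{4329}{13441} = \frac{234300635}{194047717} \approx 1.2074$)
$\frac{M}{H{\left(\left(-55 - 4\right) - 89,B{\left(b{\left(0,0 \right)} \right)} \right)}} = \frac{234300635}{194047717 \left(0 - 148\right)} = \frac{234300635}{194047717 \left(-148\right)} = \frac{234300635}{194047717} \left(- \frac{1}{148}\right) = - \frac{234300635}{28719062116}$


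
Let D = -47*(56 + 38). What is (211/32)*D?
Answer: -466099/16 ≈ -29131.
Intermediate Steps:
D = -4418 (D = -47*94 = -4418)
(211/32)*D = (211/32)*(-4418) = -466099/16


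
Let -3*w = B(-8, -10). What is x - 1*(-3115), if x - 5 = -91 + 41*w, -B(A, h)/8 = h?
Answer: 5807/3 ≈ 1935.7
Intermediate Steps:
B(A, h) = -8*h
w = -80/3 (w = -(-8)*(-10)/3 = -1/3*80 = -80/3 ≈ -26.667)
x = -3538/3 (x = 5 + (-91 + 41*(-80/3)) = 5 + (-91 - 3280/3) = 5 - 3553/3 = -3538/3 ≈ -1179.3)
x - 1*(-3115) = -3538/3 - 1*(-3115) = -3538/3 + 3115 = 5807/3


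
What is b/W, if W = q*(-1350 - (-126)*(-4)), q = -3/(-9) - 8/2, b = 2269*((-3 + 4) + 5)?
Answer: 2269/1133 ≈ 2.0026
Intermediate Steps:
b = 13614 (b = 2269*(1 + 5) = 2269*6 = 13614)
q = -11/3 (q = -3*(-1/9) - 8*1/2 = 1/3 - 4 = -11/3 ≈ -3.6667)
W = 6798 (W = -11*(-1350 - (-126)*(-4))/3 = -11*(-1350 - 1*504)/3 = -11*(-1350 - 504)/3 = -11/3*(-1854) = 6798)
b/W = 13614/6798 = 13614*(1/6798) = 2269/1133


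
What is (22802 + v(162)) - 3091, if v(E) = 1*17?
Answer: 19728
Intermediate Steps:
v(E) = 17
(22802 + v(162)) - 3091 = (22802 + 17) - 3091 = 22819 - 3091 = 19728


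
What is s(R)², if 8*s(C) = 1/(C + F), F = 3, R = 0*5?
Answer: 1/576 ≈ 0.0017361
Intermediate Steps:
R = 0
s(C) = 1/(8*(3 + C)) (s(C) = 1/(8*(C + 3)) = 1/(8*(3 + C)))
s(R)² = (1/(8*(3 + 0)))² = ((⅛)/3)² = ((⅛)*(⅓))² = (1/24)² = 1/576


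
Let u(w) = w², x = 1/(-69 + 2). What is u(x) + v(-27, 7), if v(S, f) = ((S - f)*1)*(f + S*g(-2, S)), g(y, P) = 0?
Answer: -1068381/4489 ≈ -238.00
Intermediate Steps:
x = -1/67 (x = 1/(-67) = -1/67 ≈ -0.014925)
v(S, f) = f*(S - f) (v(S, f) = ((S - f)*1)*(f + S*0) = (S - f)*(f + 0) = (S - f)*f = f*(S - f))
u(x) + v(-27, 7) = (-1/67)² + 7*(-27 - 1*7) = 1/4489 + 7*(-27 - 7) = 1/4489 + 7*(-34) = 1/4489 - 238 = -1068381/4489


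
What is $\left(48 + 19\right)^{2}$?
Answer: $4489$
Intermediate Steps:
$\left(48 + 19\right)^{2} = 67^{2} = 4489$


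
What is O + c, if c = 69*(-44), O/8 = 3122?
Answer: 21940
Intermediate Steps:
O = 24976 (O = 8*3122 = 24976)
c = -3036
O + c = 24976 - 3036 = 21940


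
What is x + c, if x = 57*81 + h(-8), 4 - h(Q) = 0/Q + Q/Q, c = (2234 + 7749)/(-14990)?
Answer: 69243817/14990 ≈ 4619.3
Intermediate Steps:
c = -9983/14990 (c = 9983*(-1/14990) = -9983/14990 ≈ -0.66598)
h(Q) = 3 (h(Q) = 4 - (0/Q + Q/Q) = 4 - (0 + 1) = 4 - 1*1 = 4 - 1 = 3)
x = 4620 (x = 57*81 + 3 = 4617 + 3 = 4620)
x + c = 4620 - 9983/14990 = 69243817/14990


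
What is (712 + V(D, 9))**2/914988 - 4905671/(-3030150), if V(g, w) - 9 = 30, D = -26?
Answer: 344313207061/154030604900 ≈ 2.2354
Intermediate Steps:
V(g, w) = 39 (V(g, w) = 9 + 30 = 39)
(712 + V(D, 9))**2/914988 - 4905671/(-3030150) = (712 + 39)**2/914988 - 4905671/(-3030150) = 751**2*(1/914988) - 4905671*(-1/3030150) = 564001*(1/914988) + 4905671/3030150 = 564001/914988 + 4905671/3030150 = 344313207061/154030604900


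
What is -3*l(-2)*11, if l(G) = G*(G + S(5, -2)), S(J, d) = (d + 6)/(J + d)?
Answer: -44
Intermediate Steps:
S(J, d) = (6 + d)/(J + d)
l(G) = G*(4/3 + G) (l(G) = G*(G + (6 - 2)/(5 - 2)) = G*(G + 4/3) = G*(4/3 + G))
-3*l(-2)*11 = -(-2)*(4 + 3*(-2))*11 = -(-2)*(4 - 6)*11 = -(-2)*(-2)*11 = -3*4/3*11 = -4*11 = -44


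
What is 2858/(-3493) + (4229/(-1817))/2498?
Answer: -12986850925/15854258938 ≈ -0.81914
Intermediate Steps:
2858/(-3493) + (4229/(-1817))/2498 = 2858*(-1/3493) + (4229*(-1/1817))*(1/2498) = -2858/3493 - 4229/1817*1/2498 = -2858/3493 - 4229/4538866 = -12986850925/15854258938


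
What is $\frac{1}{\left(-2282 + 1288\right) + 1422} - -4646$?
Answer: $\frac{1988489}{428} \approx 4646.0$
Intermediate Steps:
$\frac{1}{\left(-2282 + 1288\right) + 1422} - -4646 = \frac{1}{-994 + 1422} + 4646 = \frac{1}{428} + 4646 = \frac{1988489}{428}$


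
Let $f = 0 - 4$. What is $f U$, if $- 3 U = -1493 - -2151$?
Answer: $\frac{2632}{3} \approx 877.33$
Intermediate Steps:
$U = - \frac{658}{3}$ ($U = - \frac{-1493 - -2151}{3} = - \frac{-1493 + 2151}{3} = \left(- \frac{1}{3}\right) 658 = - \frac{658}{3} \approx -219.33$)
$f = -4$ ($f = 0 - 4 = -4$)
$f U = \left(-4\right) \left(- \frac{658}{3}\right) = \frac{2632}{3}$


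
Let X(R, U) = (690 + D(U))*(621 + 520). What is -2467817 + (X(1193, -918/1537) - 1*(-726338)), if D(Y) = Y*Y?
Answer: -2253184965657/2362369 ≈ -9.5378e+5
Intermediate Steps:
D(Y) = Y²
X(R, U) = 787290 + 1141*U² (X(R, U) = (690 + U²)*(621 + 520) = (690 + U²)*1141 = 787290 + 1141*U²)
-2467817 + (X(1193, -918/1537) - 1*(-726338)) = -2467817 + ((787290 + 1141*(-918/1537)²) - 1*(-726338)) = -2467817 + ((787290 + 1141*(-918*1/1537)²) + 726338) = -2467817 + ((787290 + 1141*(-918/1537)²) + 726338) = -2467817 + ((787290 + 1141*(842724/2362369)) + 726338) = -2467817 + ((787290 + 961548084/2362369) + 726338) = -2467817 + (1860831038094/2362369 + 726338) = -2467817 + 3576709412816/2362369 = -2253184965657/2362369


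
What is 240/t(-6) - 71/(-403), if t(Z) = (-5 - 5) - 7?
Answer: -95513/6851 ≈ -13.941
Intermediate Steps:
t(Z) = -17 (t(Z) = -10 - 7 = -17)
240/t(-6) - 71/(-403) = 240/(-17) - 71/(-403) = 240*(-1/17) - 71*(-1/403) = -240/17 + 71/403 = -95513/6851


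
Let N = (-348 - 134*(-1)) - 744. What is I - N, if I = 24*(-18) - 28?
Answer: 498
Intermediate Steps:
N = -958 (N = (-348 + 134) - 744 = -214 - 744 = -958)
I = -460 (I = -432 - 28 = -460)
I - N = -460 - 1*(-958) = -460 + 958 = 498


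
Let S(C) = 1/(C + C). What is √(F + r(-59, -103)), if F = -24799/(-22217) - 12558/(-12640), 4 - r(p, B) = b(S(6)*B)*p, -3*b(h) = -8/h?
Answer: I*√159751044479836201795/3615594580 ≈ 3.4958*I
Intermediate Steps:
S(C) = 1/(2*C)
b(h) = 8/(3*h) (b(h) = -(-8)/(3*h) = 8/(3*h))
r(p, B) = 4 - 32*p/B (r(p, B) = 4 - 8/(3*((((½)/6)*B)))*p = 4 - 8/(3*((((½)*(⅙))*B)))*p = 4 - 8/(3*((B/12)))*p = 4 - 8*(12/B)/3*p = 4 - 32/B*p = 4 - 32*p/B)
F = 296230223/140411440 (F = -24799*(-1/22217) - 12558*(-1/12640) = 24799/22217 + 6279/6320 = 296230223/140411440 ≈ 2.1097)
√(F + r(-59, -103)) = √(296230223/140411440 + (4 - 32*(-59)/(-103))) = √(296230223/140411440 + (4 - 32*(-59)*(-1/103))) = √(296230223/140411440 + (4 - 1888/103)) = √(296230223/140411440 - 1476/103) = √(-176735572471/14462378320) = I*√159751044479836201795/3615594580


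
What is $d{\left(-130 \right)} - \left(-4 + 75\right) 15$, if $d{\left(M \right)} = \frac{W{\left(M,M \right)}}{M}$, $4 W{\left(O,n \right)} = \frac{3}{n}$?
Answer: $- \frac{71993997}{67600} \approx -1065.0$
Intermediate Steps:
$W{\left(O,n \right)} = \frac{3}{4 n}$ ($W{\left(O,n \right)} = \frac{3 \frac{1}{n}}{4} = \frac{3}{4 n}$)
$d{\left(M \right)} = \frac{3}{4 M^{2}}$ ($d{\left(M \right)} = \frac{\frac{3}{4} \frac{1}{M}}{M} = \frac{3}{4 M^{2}}$)
$d{\left(-130 \right)} - \left(-4 + 75\right) 15 = \frac{3}{4 \cdot 16900} - \left(-4 + 75\right) 15 = \frac{3}{4} \cdot \frac{1}{16900} - 71 \cdot 15 = \frac{3}{67600} - 1065 = - \frac{71993997}{67600}$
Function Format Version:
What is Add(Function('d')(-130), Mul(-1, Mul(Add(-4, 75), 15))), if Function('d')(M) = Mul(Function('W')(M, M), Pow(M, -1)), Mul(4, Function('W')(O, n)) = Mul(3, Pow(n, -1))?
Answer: Rational(-71993997, 67600) ≈ -1065.0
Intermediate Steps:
Function('W')(O, n) = Mul(Rational(3, 4), Pow(n, -1)) (Function('W')(O, n) = Mul(Rational(1, 4), Mul(3, Pow(n, -1))) = Mul(Rational(3, 4), Pow(n, -1)))
Function('d')(M) = Mul(Rational(3, 4), Pow(M, -2)) (Function('d')(M) = Mul(Mul(Rational(3, 4), Pow(M, -1)), Pow(M, -1)) = Mul(Rational(3, 4), Pow(M, -2)))
Add(Function('d')(-130), Mul(-1, Mul(Add(-4, 75), 15))) = Add(Mul(Rational(3, 4), Pow(-130, -2)), Mul(-1, Mul(Add(-4, 75), 15))) = Add(Mul(Rational(3, 4), Rational(1, 16900)), Mul(-1, Mul(71, 15))) = Add(Rational(3, 67600), Mul(-1, 1065)) = Add(Rational(3, 67600), -1065) = Rational(-71993997, 67600)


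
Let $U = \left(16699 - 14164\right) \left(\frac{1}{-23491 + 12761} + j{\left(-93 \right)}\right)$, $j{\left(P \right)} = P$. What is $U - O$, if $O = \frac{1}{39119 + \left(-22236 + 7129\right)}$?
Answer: $- \frac{209455325155}{888444} \approx -2.3576 \cdot 10^{5}$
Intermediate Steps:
$O = \frac{1}{24012}$ ($O = \frac{1}{39119 - 15107} = \frac{1}{24012} \approx 4.1646 \cdot 10^{-5}$)
$U = - \frac{505930737}{2146}$ ($U = \left(16699 - 14164\right) \left(\frac{1}{-23491 + 12761} - 93\right) = 2535 \left(\frac{1}{-10730} - 93\right) = 2535 \left(- \frac{1}{10730} - 93\right) = 2535 \left(- \frac{997891}{10730}\right) = - \frac{505930737}{2146} \approx -2.3576 \cdot 10^{5}$)
$U - O = - \frac{505930737}{2146} - \frac{1}{24012} = - \frac{209455325155}{888444}$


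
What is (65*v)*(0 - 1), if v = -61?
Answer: 3965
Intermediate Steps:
(65*v)*(0 - 1) = (65*(-61))*(0 - 1) = -3965*(-1) = 3965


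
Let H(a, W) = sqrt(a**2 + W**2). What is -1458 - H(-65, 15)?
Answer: -1458 - 5*sqrt(178) ≈ -1524.7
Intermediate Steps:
H(a, W) = sqrt(W**2 + a**2)
-1458 - H(-65, 15) = -1458 - sqrt(15**2 + (-65)**2) = -1458 - sqrt(225 + 4225) = -1458 - sqrt(4450) = -1458 - 5*sqrt(178)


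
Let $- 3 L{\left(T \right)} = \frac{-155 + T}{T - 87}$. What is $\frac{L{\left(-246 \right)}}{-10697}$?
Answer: $\frac{401}{10686303} \approx 3.7525 \cdot 10^{-5}$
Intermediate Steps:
$L{\left(T \right)} = - \frac{-155 + T}{3 \left(-87 + T\right)}$ ($L{\left(T \right)} = - \frac{\left(-155 + T\right) \frac{1}{T - 87}}{3} = - \frac{\left(-155 + T\right) \frac{1}{-87 + T}}{3} = - \frac{\frac{1}{-87 + T} \left(-155 + T\right)}{3} = - \frac{-155 + T}{3 \left(-87 + T\right)}$)
$\frac{L{\left(-246 \right)}}{-10697} = \frac{\frac{1}{3} \frac{1}{-87 - 246} \left(155 - -246\right)}{-10697} = \frac{155 + 246}{3 \left(-333\right)} \left(- \frac{1}{10697}\right) = \frac{1}{3} \left(- \frac{1}{333}\right) 401 \left(- \frac{1}{10697}\right) = \left(- \frac{401}{999}\right) \left(- \frac{1}{10697}\right) = \frac{401}{10686303}$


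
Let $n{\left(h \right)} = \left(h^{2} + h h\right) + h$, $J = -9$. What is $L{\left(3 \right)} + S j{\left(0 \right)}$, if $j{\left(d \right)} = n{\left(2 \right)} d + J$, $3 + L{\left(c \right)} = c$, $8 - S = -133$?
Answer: $-1269$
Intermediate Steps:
$S = 141$ ($S = 8 - -133 = 8 + 133 = 141$)
$L{\left(c \right)} = -3 + c$
$n{\left(h \right)} = h + 2 h^{2}$ ($n{\left(h \right)} = \left(h^{2} + h^{2}\right) + h = 2 h^{2} + h = h + 2 h^{2}$)
$j{\left(d \right)} = -9 + 10 d$ ($j{\left(d \right)} = 2 \left(1 + 2 \cdot 2\right) d - 9 = 2 \left(1 + 4\right) d - 9 = 2 \cdot 5 d - 9 = 10 d - 9 = -9 + 10 d$)
$L{\left(3 \right)} + S j{\left(0 \right)} = \left(-3 + 3\right) + 141 \left(-9 + 10 \cdot 0\right) = 0 + 141 \left(-9 + 0\right) = 0 + 141 \left(-9\right) = 0 - 1269 = -1269$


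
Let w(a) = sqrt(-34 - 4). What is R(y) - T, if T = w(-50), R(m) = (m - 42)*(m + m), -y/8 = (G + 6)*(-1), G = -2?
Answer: -640 - I*sqrt(38) ≈ -640.0 - 6.1644*I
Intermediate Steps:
y = 32 (y = -8*(-2 + 6)*(-1) = -32*(-1) = -8*(-4) = 32)
R(m) = 2*m*(-42 + m) (R(m) = (-42 + m)*(2*m) = 2*m*(-42 + m))
w(a) = I*sqrt(38) (w(a) = sqrt(-38) = I*sqrt(38))
T = I*sqrt(38) ≈ 6.1644*I
R(y) - T = 2*32*(-42 + 32) - I*sqrt(38) = 2*32*(-10) - I*sqrt(38) = -640 - I*sqrt(38)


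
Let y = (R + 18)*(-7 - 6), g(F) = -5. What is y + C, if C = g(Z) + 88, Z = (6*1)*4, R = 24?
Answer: -463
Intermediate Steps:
Z = 24 (Z = 6*4 = 24)
C = 83 (C = -5 + 88 = 83)
y = -546 (y = (24 + 18)*(-7 - 6) = 42*(-13) = -546)
y + C = -546 + 83 = -463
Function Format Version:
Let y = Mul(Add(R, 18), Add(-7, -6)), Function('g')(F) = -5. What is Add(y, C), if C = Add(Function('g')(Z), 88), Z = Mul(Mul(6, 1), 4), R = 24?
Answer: -463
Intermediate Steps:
Z = 24 (Z = Mul(6, 4) = 24)
C = 83 (C = Add(-5, 88) = 83)
y = -546 (y = Mul(Add(24, 18), Add(-7, -6)) = Mul(42, -13) = -546)
Add(y, C) = Add(-546, 83) = -463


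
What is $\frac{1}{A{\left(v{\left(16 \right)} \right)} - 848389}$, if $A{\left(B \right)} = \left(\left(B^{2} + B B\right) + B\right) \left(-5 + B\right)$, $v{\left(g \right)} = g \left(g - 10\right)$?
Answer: $\frac{1}{837659} \approx 1.1938 \cdot 10^{-6}$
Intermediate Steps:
$v{\left(g \right)} = g \left(-10 + g\right)$
$A{\left(B \right)} = \left(-5 + B\right) \left(B + 2 B^{2}\right)$ ($A{\left(B \right)} = \left(\left(B^{2} + B^{2}\right) + B\right) \left(-5 + B\right) = \left(2 B^{2} + B\right) \left(-5 + B\right) = \left(B + 2 B^{2}\right) \left(-5 + B\right) = \left(-5 + B\right) \left(B + 2 B^{2}\right)$)
$\frac{1}{A{\left(v{\left(16 \right)} \right)} - 848389} = \frac{1}{16 \left(-10 + 16\right) \left(-5 - 9 \cdot 16 \left(-10 + 16\right) + 2 \left(16 \left(-10 + 16\right)\right)^{2}\right) - 848389} = \frac{1}{16 \cdot 6 \left(-5 - 9 \cdot 16 \cdot 6 + 2 \left(16 \cdot 6\right)^{2}\right) - 848389} = \frac{1}{96 \left(-5 - 864 + 2 \cdot 96^{2}\right) - 848389} = \frac{1}{96 \left(-5 - 864 + 2 \cdot 9216\right) - 848389} = \frac{1}{96 \left(-5 - 864 + 18432\right) - 848389} = \frac{1}{96 \cdot 17563 - 848389} = \frac{1}{1686048 - 848389} = \frac{1}{837659}$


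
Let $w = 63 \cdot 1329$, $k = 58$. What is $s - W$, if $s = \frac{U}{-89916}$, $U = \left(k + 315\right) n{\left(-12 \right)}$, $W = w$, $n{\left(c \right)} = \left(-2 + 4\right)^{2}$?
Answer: $- \frac{1882099606}{22479} \approx -83727.0$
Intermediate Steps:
$w = 83727$
$n{\left(c \right)} = 4$ ($n{\left(c \right)} = 2^{2} = 4$)
$W = 83727$
$U = 1492$ ($U = \left(58 + 315\right) 4 = 373 \cdot 4 = 1492$)
$s = - \frac{373}{22479}$ ($s = \frac{1492}{-89916} = 1492 \left(- \frac{1}{89916}\right) = - \frac{373}{22479} \approx -0.016593$)
$s - W = - \frac{373}{22479} - 83727 = - \frac{1882099606}{22479}$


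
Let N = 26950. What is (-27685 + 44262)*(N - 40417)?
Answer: -223242459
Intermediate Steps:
(-27685 + 44262)*(N - 40417) = (-27685 + 44262)*(26950 - 40417) = 16577*(-13467) = -223242459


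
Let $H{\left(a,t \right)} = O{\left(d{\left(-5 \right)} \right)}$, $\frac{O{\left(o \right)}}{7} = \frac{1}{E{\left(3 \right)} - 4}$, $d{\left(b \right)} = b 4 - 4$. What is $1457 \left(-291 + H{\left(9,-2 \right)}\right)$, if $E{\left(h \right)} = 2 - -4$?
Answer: $- \frac{837775}{2} \approx -4.1889 \cdot 10^{5}$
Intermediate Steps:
$d{\left(b \right)} = -4 + 4 b$ ($d{\left(b \right)} = 4 b - 4 = -4 + 4 b$)
$E{\left(h \right)} = 6$ ($E{\left(h \right)} = 2 + 4 = 6$)
$O{\left(o \right)} = \frac{7}{2}$ ($O{\left(o \right)} = \frac{7}{6 - 4} = \frac{7}{2}$)
$H{\left(a,t \right)} = \frac{7}{2}$
$1457 \left(-291 + H{\left(9,-2 \right)}\right) = 1457 \left(-291 + \frac{7}{2}\right) = 1457 \left(- \frac{575}{2}\right) = - \frac{837775}{2}$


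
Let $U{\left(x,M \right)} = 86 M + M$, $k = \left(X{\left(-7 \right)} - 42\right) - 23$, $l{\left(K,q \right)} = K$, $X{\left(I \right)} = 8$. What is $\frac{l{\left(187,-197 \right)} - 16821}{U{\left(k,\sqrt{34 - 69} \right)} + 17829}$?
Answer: $- \frac{2353711}{2524906} + \frac{241193 i \sqrt{35}}{53023026} \approx -0.9322 + 0.026911 i$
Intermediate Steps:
$k = -57$ ($k = \left(8 - 42\right) - 23 = -34 - 23 = -57$)
$U{\left(x,M \right)} = 87 M$
$\frac{l{\left(187,-197 \right)} - 16821}{U{\left(k,\sqrt{34 - 69} \right)} + 17829} = \frac{187 - 16821}{87 \sqrt{34 - 69} + 17829} = - \frac{16634}{87 \sqrt{-35} + 17829} = - \frac{16634}{87 i \sqrt{35} + 17829} = - \frac{16634}{17829 + 87 i \sqrt{35}}$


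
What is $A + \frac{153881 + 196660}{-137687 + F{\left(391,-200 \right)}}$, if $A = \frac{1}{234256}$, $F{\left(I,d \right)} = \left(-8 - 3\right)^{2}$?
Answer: $- \frac{3732554315}{1464802768} \approx -2.5482$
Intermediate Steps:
$F{\left(I,d \right)} = 121$ ($F{\left(I,d \right)} = \left(-11\right)^{2} = 121$)
$A = \frac{1}{234256} \approx 4.2688 \cdot 10^{-6}$
$A + \frac{153881 + 196660}{-137687 + F{\left(391,-200 \right)}} = \frac{1}{234256} + \frac{153881 + 196660}{-137687 + 121} = \frac{1}{234256} + \frac{350541}{-137566} = \frac{1}{234256} + 350541 \left(- \frac{1}{137566}\right) = \frac{1}{234256} - \frac{350541}{137566} = - \frac{3732554315}{1464802768}$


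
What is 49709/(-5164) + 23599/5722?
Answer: -81284831/14774204 ≈ -5.5018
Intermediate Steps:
49709/(-5164) + 23599/5722 = 49709*(-1/5164) + 23599*(1/5722) = -49709/5164 + 23599/5722 = -81284831/14774204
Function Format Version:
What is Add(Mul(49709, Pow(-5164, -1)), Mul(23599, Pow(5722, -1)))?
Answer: Rational(-81284831, 14774204) ≈ -5.5018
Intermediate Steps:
Add(Mul(49709, Pow(-5164, -1)), Mul(23599, Pow(5722, -1))) = Add(Mul(49709, Rational(-1, 5164)), Mul(23599, Rational(1, 5722))) = Add(Rational(-49709, 5164), Rational(23599, 5722)) = Rational(-81284831, 14774204)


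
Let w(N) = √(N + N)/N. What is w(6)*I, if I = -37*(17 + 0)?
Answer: -629*√3/3 ≈ -363.15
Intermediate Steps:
w(N) = √2/√N (w(N) = √(2*N)/N = (√2*√N)/N = √2/√N)
I = -629 (I = -37*17 = -629)
w(6)*I = (√2/√6)*(-629) = (√2*(√6/6))*(-629) = (√3/3)*(-629) = -629*√3/3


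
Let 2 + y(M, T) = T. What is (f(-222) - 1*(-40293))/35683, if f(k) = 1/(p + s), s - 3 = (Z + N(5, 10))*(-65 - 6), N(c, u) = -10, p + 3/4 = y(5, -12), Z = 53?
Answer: 493951883/437437897 ≈ 1.1292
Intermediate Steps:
y(M, T) = -2 + T
p = -59/4 (p = -¾ + (-2 - 12) = -¾ - 14 = -59/4 ≈ -14.750)
s = -3050 (s = 3 + (53 - 10)*(-65 - 6) = 3 + 43*(-71) = 3 - 3053 = -3050)
f(k) = -4/12259 (f(k) = 1/(-59/4 - 3050) = 1/(-12259/4) = -4/12259)
(f(-222) - 1*(-40293))/35683 = (-4/12259 - 1*(-40293))/35683 = (-4/12259 + 40293)*(1/35683) = (493951883/12259)*(1/35683) = 493951883/437437897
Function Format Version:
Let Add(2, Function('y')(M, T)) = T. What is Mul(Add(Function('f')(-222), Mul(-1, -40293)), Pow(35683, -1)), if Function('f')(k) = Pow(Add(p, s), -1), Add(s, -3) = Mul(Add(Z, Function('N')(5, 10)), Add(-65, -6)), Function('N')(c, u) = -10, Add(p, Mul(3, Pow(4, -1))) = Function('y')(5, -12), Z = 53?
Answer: Rational(493951883, 437437897) ≈ 1.1292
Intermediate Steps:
Function('y')(M, T) = Add(-2, T)
p = Rational(-59, 4) (p = Add(Rational(-3, 4), Add(-2, -12)) = Add(Rational(-3, 4), -14) = Rational(-59, 4) ≈ -14.750)
s = -3050 (s = Add(3, Mul(Add(53, -10), Add(-65, -6))) = Add(3, Mul(43, -71)) = Add(3, -3053) = -3050)
Function('f')(k) = Rational(-4, 12259) (Function('f')(k) = Pow(Add(Rational(-59, 4), -3050), -1) = Pow(Rational(-12259, 4), -1) = Rational(-4, 12259))
Mul(Add(Function('f')(-222), Mul(-1, -40293)), Pow(35683, -1)) = Mul(Add(Rational(-4, 12259), Mul(-1, -40293)), Pow(35683, -1)) = Mul(Add(Rational(-4, 12259), 40293), Rational(1, 35683)) = Mul(Rational(493951883, 12259), Rational(1, 35683)) = Rational(493951883, 437437897)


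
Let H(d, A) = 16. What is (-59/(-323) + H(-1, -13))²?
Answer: 27321529/104329 ≈ 261.88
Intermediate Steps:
(-59/(-323) + H(-1, -13))² = (-59/(-323) + 16)² = (-59*(-1/323) + 16)² = (59/323 + 16)² = (5227/323)² = 27321529/104329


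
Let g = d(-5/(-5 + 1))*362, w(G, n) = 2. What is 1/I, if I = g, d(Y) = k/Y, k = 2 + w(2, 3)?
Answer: 5/5792 ≈ 0.00086326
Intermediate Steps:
k = 4 (k = 2 + 2 = 4)
d(Y) = 4/Y
g = 5792/5 (g = (4/((-5/(-5 + 1))))*362 = (4/((-5/(-4))))*362 = (4/((-5*(-¼))))*362 = (4/(5/4))*362 = (4*(⅘))*362 = (16/5)*362 = 5792/5 ≈ 1158.4)
I = 5792/5 ≈ 1158.4
1/I = 1/(5792/5) = 5/5792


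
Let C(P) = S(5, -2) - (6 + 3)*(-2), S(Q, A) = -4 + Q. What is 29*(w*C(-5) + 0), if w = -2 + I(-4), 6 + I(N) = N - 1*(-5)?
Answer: -3857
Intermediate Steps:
I(N) = -1 + N (I(N) = -6 + (N - 1*(-5)) = -6 + (N + 5) = -6 + (5 + N) = -1 + N)
w = -7 (w = -2 + (-1 - 4) = -2 - 5 = -7)
C(P) = 19 (C(P) = (-4 + 5) - (6 + 3)*(-2) = 1 - 9*(-2) = 1 - 1*(-18) = 1 + 18 = 19)
29*(w*C(-5) + 0) = 29*(-7*19 + 0) = 29*(-133 + 0) = 29*(-133) = -3857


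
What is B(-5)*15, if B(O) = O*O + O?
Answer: 300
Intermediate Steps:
B(O) = O + O² (B(O) = O² + O = O + O²)
B(-5)*15 = -5*(1 - 5)*15 = -5*(-4)*15 = 20*15 = 300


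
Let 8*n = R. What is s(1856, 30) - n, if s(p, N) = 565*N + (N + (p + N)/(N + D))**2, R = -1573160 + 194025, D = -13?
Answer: 483684943/2312 ≈ 2.0921e+5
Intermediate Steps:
R = -1379135
n = -1379135/8 (n = (1/8)*(-1379135) = -1379135/8 ≈ -1.7239e+5)
s(p, N) = (N + (N + p)/(-13 + N))**2 + 565*N (s(p, N) = 565*N + (N + (p + N)/(N - 13))**2 = 565*N + (N + (N + p)/(-13 + N))**2 = (N + (N + p)/(-13 + N))**2 + 565*N)
s(1856, 30) - n = (565*30 + (1856 + 30**2 - 12*30)**2/(-13 + 30)**2) - 1*(-1379135/8) = (16950 + (1856 + 900 - 360)**2/17**2) + 1379135/8 = (16950 + (1/289)*2396**2) + 1379135/8 = (16950 + (1/289)*5740816) + 1379135/8 = (16950 + 5740816/289) + 1379135/8 = 10639366/289 + 1379135/8 = 483684943/2312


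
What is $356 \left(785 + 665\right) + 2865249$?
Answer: $3381449$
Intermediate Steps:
$356 \left(785 + 665\right) + 2865249 = 356 \cdot 1450 + 2865249 = 516200 + 2865249 = 3381449$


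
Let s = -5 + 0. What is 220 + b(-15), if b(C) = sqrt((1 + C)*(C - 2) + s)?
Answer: 220 + sqrt(233) ≈ 235.26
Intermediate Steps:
s = -5
b(C) = sqrt(-5 + (1 + C)*(-2 + C)) (b(C) = sqrt((1 + C)*(C - 2) - 5) = sqrt((1 + C)*(-2 + C) - 5) = sqrt(-5 + (1 + C)*(-2 + C)))
220 + b(-15) = 220 + sqrt(-7 + (-15)**2 - 1*(-15)) = 220 + sqrt(-7 + 225 + 15) = 220 + sqrt(233)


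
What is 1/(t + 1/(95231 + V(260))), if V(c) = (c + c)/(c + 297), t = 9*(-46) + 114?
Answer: -53044187/15913255543 ≈ -0.0033333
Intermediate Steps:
t = -300 (t = -414 + 114 = -300)
V(c) = 2*c/(297 + c) (V(c) = (2*c)/(297 + c) = 2*c/(297 + c))
1/(t + 1/(95231 + V(260))) = 1/(-300 + 1/(95231 + 2*260/(297 + 260))) = 1/(-300 + 1/(95231 + 2*260/557)) = 1/(-300 + 1/(95231 + 2*260*(1/557))) = 1/(-300 + 1/(95231 + 520/557)) = 1/(-300 + 1/(53044187/557)) = 1/(-300 + 557/53044187) = 1/(-15913255543/53044187) = -53044187/15913255543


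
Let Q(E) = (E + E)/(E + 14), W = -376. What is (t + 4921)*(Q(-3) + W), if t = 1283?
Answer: -2336088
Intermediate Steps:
Q(E) = 2*E/(14 + E) (Q(E) = (2*E)/(14 + E) = 2*E/(14 + E))
(t + 4921)*(Q(-3) + W) = (1283 + 4921)*(2*(-3)/(14 - 3) - 376) = 6204*(2*(-3)/11 - 376) = 6204*(2*(-3)*(1/11) - 376) = 6204*(-6/11 - 376) = 6204*(-4142/11) = -2336088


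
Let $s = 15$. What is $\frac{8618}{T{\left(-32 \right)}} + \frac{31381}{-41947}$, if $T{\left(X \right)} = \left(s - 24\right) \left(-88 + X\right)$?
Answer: $\frac{163803883}{22651380} \approx 7.2315$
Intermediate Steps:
$T{\left(X \right)} = 792 - 9 X$ ($T{\left(X \right)} = \left(15 - 24\right) \left(-88 + X\right) = - 9 \left(-88 + X\right) = 792 - 9 X$)
$\frac{8618}{T{\left(-32 \right)}} + \frac{31381}{-41947} = \frac{8618}{792 - -288} + \frac{31381}{-41947} = \frac{8618}{792 + 288} + 31381 \left(- \frac{1}{41947}\right) = \frac{8618}{1080} - \frac{31381}{41947} = 8618 \cdot \frac{1}{1080} - \frac{31381}{41947} = \frac{4309}{540} - \frac{31381}{41947} = \frac{163803883}{22651380}$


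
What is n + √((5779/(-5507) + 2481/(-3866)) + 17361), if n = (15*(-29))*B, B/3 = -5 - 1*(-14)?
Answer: -11745 + √7868397334879527862/21290062 ≈ -11613.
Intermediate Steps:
B = 27 (B = 3*(-5 - 1*(-14)) = 3*(-5 + 14) = 3*9 = 27)
n = -11745 (n = (15*(-29))*27 = -435*27 = -11745)
n + √((5779/(-5507) + 2481/(-3866)) + 17361) = -11745 + √((5779/(-5507) + 2481/(-3866)) + 17361) = -11745 + √((5779*(-1/5507) + 2481*(-1/3866)) + 17361) = -11745 + √((-5779/5507 - 2481/3866) + 17361) = -11745 + √(-36004481/21290062 + 17361) = -11745 + √(369580761901/21290062) = -11745 + √7868397334879527862/21290062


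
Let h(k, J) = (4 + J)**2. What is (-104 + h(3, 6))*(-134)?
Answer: 536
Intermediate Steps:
(-104 + h(3, 6))*(-134) = (-104 + (4 + 6)**2)*(-134) = (-104 + 10**2)*(-134) = (-104 + 100)*(-134) = -4*(-134) = 536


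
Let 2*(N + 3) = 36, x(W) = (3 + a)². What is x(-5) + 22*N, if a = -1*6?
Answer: 339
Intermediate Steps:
a = -6
x(W) = 9 (x(W) = (3 - 6)² = (-3)² = 9)
N = 15 (N = -3 + (½)*36 = -3 + 18 = 15)
x(-5) + 22*N = 9 + 22*15 = 9 + 330 = 339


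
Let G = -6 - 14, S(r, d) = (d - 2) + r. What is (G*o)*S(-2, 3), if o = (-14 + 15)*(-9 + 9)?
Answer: 0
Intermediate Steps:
S(r, d) = -2 + d + r (S(r, d) = (-2 + d) + r = -2 + d + r)
G = -20
o = 0 (o = 1*0 = 0)
(G*o)*S(-2, 3) = (-20*0)*(-2 + 3 - 2) = 0*(-1) = 0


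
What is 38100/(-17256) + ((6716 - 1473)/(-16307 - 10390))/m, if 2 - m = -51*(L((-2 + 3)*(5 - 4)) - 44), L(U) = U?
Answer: -26529734113/12016159518 ≈ -2.2078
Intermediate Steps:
m = -2191 (m = 2 - (-51)*((-2 + 3)*(5 - 4) - 44) = 2 - (-51)*(1*1 - 44) = 2 - (-51)*(1 - 44) = 2 - (-51)*(-43) = 2 - 1*2193 = 2 - 2193 = -2191)
38100/(-17256) + ((6716 - 1473)/(-16307 - 10390))/m = 38100/(-17256) + ((6716 - 1473)/(-16307 - 10390))/(-2191) = 38100*(-1/17256) + (5243/(-26697))*(-1/2191) = -3175/1438 + (5243*(-1/26697))*(-1/2191) = -3175/1438 - 5243/26697*(-1/2191) = -3175/1438 + 749/8356161 = -26529734113/12016159518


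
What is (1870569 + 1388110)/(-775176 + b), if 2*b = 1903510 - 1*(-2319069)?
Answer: 6517358/2672227 ≈ 2.4389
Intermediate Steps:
b = 4222579/2 (b = (1903510 - 1*(-2319069))/2 = (1903510 + 2319069)/2 = (½)*4222579 = 4222579/2 ≈ 2.1113e+6)
(1870569 + 1388110)/(-775176 + b) = (1870569 + 1388110)/(-775176 + 4222579/2) = 3258679/(2672227/2) = 3258679*(2/2672227) = 6517358/2672227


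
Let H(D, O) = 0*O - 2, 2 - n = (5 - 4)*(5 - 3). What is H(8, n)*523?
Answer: -1046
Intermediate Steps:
n = 0 (n = 2 - (5 - 4)*(5 - 3) = 2 - 2 = 0)
H(D, O) = -2 (H(D, O) = 0 - 2 = -2)
H(8, n)*523 = -2*523 = -1046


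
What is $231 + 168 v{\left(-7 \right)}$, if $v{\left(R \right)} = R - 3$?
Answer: $-1449$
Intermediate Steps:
$v{\left(R \right)} = -3 + R$
$231 + 168 v{\left(-7 \right)} = 231 + 168 \left(-3 - 7\right) = 231 + 168 \left(-10\right) = 231 - 1680 = -1449$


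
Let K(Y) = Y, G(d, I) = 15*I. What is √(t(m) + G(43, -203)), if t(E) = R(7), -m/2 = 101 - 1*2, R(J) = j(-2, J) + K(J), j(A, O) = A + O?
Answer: 3*I*√337 ≈ 55.073*I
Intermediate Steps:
R(J) = -2 + 2*J (R(J) = (-2 + J) + J = -2 + 2*J)
m = -198 (m = -2*(101 - 1*2) = -2*(101 - 2) = -2*99 = -198)
t(E) = 12 (t(E) = -2 + 2*7 = -2 + 14 = 12)
√(t(m) + G(43, -203)) = √(12 + 15*(-203)) = √(12 - 3045) = √(-3033) = 3*I*√337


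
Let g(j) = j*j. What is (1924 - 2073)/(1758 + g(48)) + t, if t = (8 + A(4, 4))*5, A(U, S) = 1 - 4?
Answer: 101401/4062 ≈ 24.963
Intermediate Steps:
g(j) = j²
A(U, S) = -3
t = 25 (t = (8 - 3)*5 = 5*5 = 25)
(1924 - 2073)/(1758 + g(48)) + t = (1924 - 2073)/(1758 + 48²) + 25 = -149/(1758 + 2304) + 25 = -149/4062 + 25 = 101401/4062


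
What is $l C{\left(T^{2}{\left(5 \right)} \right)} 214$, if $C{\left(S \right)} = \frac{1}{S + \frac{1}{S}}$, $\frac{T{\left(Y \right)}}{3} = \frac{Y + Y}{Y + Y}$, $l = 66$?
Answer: $\frac{63558}{41} \approx 1550.2$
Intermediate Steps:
$T{\left(Y \right)} = 3$ ($T{\left(Y \right)} = 3 \frac{Y + Y}{Y + Y} = 3 \frac{2 Y}{2 Y} = 3 \cdot 2 Y \frac{1}{2 Y} = 3 \cdot 1 = 3$)
$l C{\left(T^{2}{\left(5 \right)} \right)} 214 = 66 \frac{3^{2}}{1 + \left(3^{2}\right)^{2}} \cdot 214 = 66 \frac{9}{1 + 9^{2}} \cdot 214 = 66 \frac{9}{1 + 81} \cdot 214 = 66 \cdot \frac{9}{82} \cdot 214 = \frac{297}{41} \cdot 214 = \frac{63558}{41}$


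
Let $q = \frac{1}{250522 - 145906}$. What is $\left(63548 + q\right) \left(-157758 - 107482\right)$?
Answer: $- \frac{220419001100195}{13077} \approx -1.6855 \cdot 10^{10}$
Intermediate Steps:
$q = \frac{1}{104616} \approx 9.5588 \cdot 10^{-6}$
$\left(63548 + q\right) \left(-157758 - 107482\right) = \left(63548 + \frac{1}{104616}\right) \left(-157758 - 107482\right) = \frac{6648137569}{104616} \left(-265240\right) = - \frac{220419001100195}{13077}$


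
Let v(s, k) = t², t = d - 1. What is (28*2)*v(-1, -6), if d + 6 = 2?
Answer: 1400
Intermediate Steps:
d = -4 (d = -6 + 2 = -4)
t = -5 (t = -4 - 1 = -5)
v(s, k) = 25 (v(s, k) = (-5)² = 25)
(28*2)*v(-1, -6) = (28*2)*25 = 56*25 = 1400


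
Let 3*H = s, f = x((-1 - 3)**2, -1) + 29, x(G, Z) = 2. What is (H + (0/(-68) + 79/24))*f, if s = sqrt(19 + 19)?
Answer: 2449/24 + 31*sqrt(38)/3 ≈ 165.74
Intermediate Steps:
f = 31 (f = 2 + 29 = 31)
s = sqrt(38) ≈ 6.1644
H = sqrt(38)/3 ≈ 2.0548
(H + (0/(-68) + 79/24))*f = (sqrt(38)/3 + (0/(-68) + 79/24))*31 = (sqrt(38)/3 + (0*(-1/68) + 79*(1/24)))*31 = (sqrt(38)/3 + (0 + 79/24))*31 = (sqrt(38)/3 + 79/24)*31 = (79/24 + sqrt(38)/3)*31 = 2449/24 + 31*sqrt(38)/3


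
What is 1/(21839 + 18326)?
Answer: 1/40165 ≈ 2.4897e-5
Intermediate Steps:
1/(21839 + 18326) = 1/40165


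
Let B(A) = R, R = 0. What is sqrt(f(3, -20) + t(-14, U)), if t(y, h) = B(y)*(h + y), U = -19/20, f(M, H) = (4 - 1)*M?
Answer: 3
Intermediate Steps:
f(M, H) = 3*M
U = -19/20 (U = -19*1/20 = -19/20 ≈ -0.95000)
B(A) = 0
t(y, h) = 0 (t(y, h) = 0*(h + y) = 0)
sqrt(f(3, -20) + t(-14, U)) = sqrt(3*3 + 0) = sqrt(9 + 0) = sqrt(9) = 3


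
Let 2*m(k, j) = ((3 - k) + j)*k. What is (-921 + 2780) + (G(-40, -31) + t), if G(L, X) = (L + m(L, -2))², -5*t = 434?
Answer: 3706861/5 ≈ 7.4137e+5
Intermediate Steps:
t = -434/5 (t = -⅕*434 = -434/5 ≈ -86.800)
m(k, j) = k*(3 + j - k)/2 (m(k, j) = (((3 - k) + j)*k)/2 = ((3 + j - k)*k)/2 = (k*(3 + j - k))/2 = k*(3 + j - k)/2)
G(L, X) = (L + L*(1 - L)/2)² (G(L, X) = (L + L*(3 - 2 - L)/2)² = (L + L*(1 - L)/2)²)
(-921 + 2780) + (G(-40, -31) + t) = (-921 + 2780) + ((¼)*(-40)²*(-3 - 40)² - 434/5) = 1859 + ((¼)*1600*(-43)² - 434/5) = 1859 + ((¼)*1600*1849 - 434/5) = 1859 + (739600 - 434/5) = 1859 + 3697566/5 = 3706861/5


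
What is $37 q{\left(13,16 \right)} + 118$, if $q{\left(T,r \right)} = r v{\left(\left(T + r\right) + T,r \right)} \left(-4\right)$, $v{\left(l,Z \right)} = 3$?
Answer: $-6986$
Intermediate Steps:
$q{\left(T,r \right)} = - 12 r$ ($q{\left(T,r \right)} = r 3 \left(-4\right) = 3 r \left(-4\right) = - 12 r$)
$37 q{\left(13,16 \right)} + 118 = 37 \left(\left(-12\right) 16\right) + 118 = 37 \left(-192\right) + 118 = -7104 + 118 = -6986$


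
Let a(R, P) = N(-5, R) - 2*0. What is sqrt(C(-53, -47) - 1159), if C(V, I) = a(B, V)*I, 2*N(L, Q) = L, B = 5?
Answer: I*sqrt(4166)/2 ≈ 32.272*I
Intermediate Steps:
N(L, Q) = L/2
a(R, P) = -5/2 (a(R, P) = (1/2)*(-5) - 2*0 = -5/2 + 0 = -5/2)
C(V, I) = -5*I/2
sqrt(C(-53, -47) - 1159) = sqrt(-5/2*(-47) - 1159) = sqrt(235/2 - 1159) = sqrt(-2083/2) = I*sqrt(4166)/2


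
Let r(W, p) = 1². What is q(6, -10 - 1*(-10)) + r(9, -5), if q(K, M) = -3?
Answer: -2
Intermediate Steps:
r(W, p) = 1
q(6, -10 - 1*(-10)) + r(9, -5) = -3 + 1 = -2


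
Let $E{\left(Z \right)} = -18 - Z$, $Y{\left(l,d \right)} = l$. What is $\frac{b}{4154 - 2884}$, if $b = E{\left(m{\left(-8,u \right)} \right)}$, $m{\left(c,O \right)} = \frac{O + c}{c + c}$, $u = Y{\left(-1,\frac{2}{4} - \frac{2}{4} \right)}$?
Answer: $- \frac{297}{20320} \approx -0.014616$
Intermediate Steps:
$u = -1$
$m{\left(c,O \right)} = \frac{O + c}{2 c}$
$b = - \frac{297}{16}$ ($b = -18 - \frac{-1 - 8}{2 \left(-8\right)} = -18 - \frac{1}{2} \left(- \frac{1}{8}\right) \left(-9\right) = -18 - \frac{9}{16} = - \frac{297}{16} \approx -18.563$)
$\frac{b}{4154 - 2884} = - \frac{297}{16 \left(4154 - 2884\right)} = - \frac{297}{16 \cdot 1270} = \left(- \frac{297}{16}\right) \frac{1}{1270} = - \frac{297}{20320}$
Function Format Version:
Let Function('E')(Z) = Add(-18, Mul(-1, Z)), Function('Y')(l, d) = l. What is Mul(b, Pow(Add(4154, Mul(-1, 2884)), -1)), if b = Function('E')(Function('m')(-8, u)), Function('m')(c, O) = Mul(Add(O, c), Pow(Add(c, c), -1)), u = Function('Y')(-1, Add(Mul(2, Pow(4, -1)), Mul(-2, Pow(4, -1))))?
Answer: Rational(-297, 20320) ≈ -0.014616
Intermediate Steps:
u = -1
Function('m')(c, O) = Mul(Rational(1, 2), Pow(c, -1), Add(O, c)) (Function('m')(c, O) = Mul(Add(O, c), Pow(Mul(2, c), -1)) = Mul(Add(O, c), Mul(Rational(1, 2), Pow(c, -1))) = Mul(Rational(1, 2), Pow(c, -1), Add(O, c)))
b = Rational(-297, 16) (b = Add(-18, Mul(-1, Mul(Rational(1, 2), Pow(-8, -1), Add(-1, -8)))) = Add(-18, Mul(-1, Mul(Rational(1, 2), Rational(-1, 8), -9))) = Add(-18, Mul(-1, Rational(9, 16))) = Add(-18, Rational(-9, 16)) = Rational(-297, 16) ≈ -18.563)
Mul(b, Pow(Add(4154, Mul(-1, 2884)), -1)) = Mul(Rational(-297, 16), Pow(Add(4154, Mul(-1, 2884)), -1)) = Mul(Rational(-297, 16), Pow(Add(4154, -2884), -1)) = Mul(Rational(-297, 16), Pow(1270, -1)) = Mul(Rational(-297, 16), Rational(1, 1270)) = Rational(-297, 20320)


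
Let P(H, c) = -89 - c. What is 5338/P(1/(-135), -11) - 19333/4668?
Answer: -4404293/60684 ≈ -72.578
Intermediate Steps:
5338/P(1/(-135), -11) - 19333/4668 = 5338/(-89 - 1*(-11)) - 19333/4668 = 5338/(-89 + 11) - 19333*1/4668 = 5338/(-78) - 19333/4668 = 5338*(-1/78) - 19333/4668 = -2669/39 - 19333/4668 = -4404293/60684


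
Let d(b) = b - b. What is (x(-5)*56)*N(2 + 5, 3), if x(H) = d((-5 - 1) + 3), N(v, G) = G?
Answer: 0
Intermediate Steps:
d(b) = 0
x(H) = 0
(x(-5)*56)*N(2 + 5, 3) = (0*56)*3 = 0*3 = 0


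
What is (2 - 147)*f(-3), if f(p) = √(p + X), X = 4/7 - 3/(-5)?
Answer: -232*I*√35/7 ≈ -196.08*I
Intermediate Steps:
X = 41/35 (X = 4*(⅐) - 3*(-⅕) = 4/7 + ⅗ = 41/35 ≈ 1.1714)
f(p) = √(41/35 + p) (f(p) = √(p + 41/35) = √(41/35 + p))
(2 - 147)*f(-3) = (2 - 147)*(√(1435 + 1225*(-3))/35) = -29*√(1435 - 3675)/7 = -29*√(-2240)/7 = -29*8*I*√35/7 = -232*I*√35/7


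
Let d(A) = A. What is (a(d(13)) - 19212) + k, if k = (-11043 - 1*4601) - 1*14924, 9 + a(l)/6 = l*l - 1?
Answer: -48826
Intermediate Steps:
a(l) = -60 + 6*l² (a(l) = -54 + 6*(l*l - 1) = -54 + 6*(l² - 1) = -54 + 6*(-1 + l²) = -54 + (-6 + 6*l²) = -60 + 6*l²)
k = -30568 (k = (-11043 - 4601) - 14924 = -15644 - 14924 = -30568)
(a(d(13)) - 19212) + k = ((-60 + 6*13²) - 19212) - 30568 = ((-60 + 6*169) - 19212) - 30568 = ((-60 + 1014) - 19212) - 30568 = (954 - 19212) - 30568 = -18258 - 30568 = -48826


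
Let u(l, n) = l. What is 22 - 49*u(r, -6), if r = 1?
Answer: -27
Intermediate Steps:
22 - 49*u(r, -6) = 22 - 49*1 = 22 - 49 = -27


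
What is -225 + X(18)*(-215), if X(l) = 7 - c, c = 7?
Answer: -225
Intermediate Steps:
X(l) = 0 (X(l) = 7 - 1*7 = 7 - 7 = 0)
-225 + X(18)*(-215) = -225 + 0*(-215) = -225 + 0 = -225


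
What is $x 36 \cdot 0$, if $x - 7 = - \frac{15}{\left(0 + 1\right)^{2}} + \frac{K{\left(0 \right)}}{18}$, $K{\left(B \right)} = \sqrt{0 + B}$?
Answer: $0$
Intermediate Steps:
$K{\left(B \right)} = \sqrt{B}$
$x = -8$ ($x = 7 + \left(- \frac{15}{\left(0 + 1\right)^{2}} + \frac{\sqrt{0}}{18}\right) = 7 - \frac{15}{1^{2}} = 7 + \left(- \frac{15}{1} + 0\right) = 7 + \left(\left(-15\right) 1 + 0\right) = 7 + \left(-15 + 0\right) = 7 - 15 = -8$)
$x 36 \cdot 0 = \left(-8\right) 36 \cdot 0 = \left(-288\right) 0 = 0$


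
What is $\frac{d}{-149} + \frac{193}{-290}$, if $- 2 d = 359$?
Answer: $\frac{11649}{21605} \approx 0.53918$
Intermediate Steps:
$d = - \frac{359}{2}$ ($d = \left(- \frac{1}{2}\right) 359 = - \frac{359}{2} \approx -179.5$)
$\frac{d}{-149} + \frac{193}{-290} = - \frac{359}{2 \left(-149\right)} + \frac{193}{-290} = \left(- \frac{359}{2}\right) \left(- \frac{1}{149}\right) + 193 \left(- \frac{1}{290}\right) = \frac{359}{298} - \frac{193}{290} = \frac{11649}{21605}$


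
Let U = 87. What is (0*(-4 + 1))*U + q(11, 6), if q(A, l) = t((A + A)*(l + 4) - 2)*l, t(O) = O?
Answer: 1308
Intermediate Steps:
q(A, l) = l*(-2 + 2*A*(4 + l)) (q(A, l) = ((A + A)*(l + 4) - 2)*l = ((2*A)*(4 + l) - 2)*l = (2*A*(4 + l) - 2)*l = (-2 + 2*A*(4 + l))*l = l*(-2 + 2*A*(4 + l)))
(0*(-4 + 1))*U + q(11, 6) = (0*(-4 + 1))*87 + 2*6*(-1 + 4*11 + 11*6) = (0*(-3))*87 + 2*6*(-1 + 44 + 66) = 0*87 + 2*6*109 = 0 + 1308 = 1308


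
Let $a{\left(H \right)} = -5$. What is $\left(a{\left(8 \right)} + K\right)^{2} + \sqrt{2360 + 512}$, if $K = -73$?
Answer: $6084 + 2 \sqrt{718} \approx 6137.6$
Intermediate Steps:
$\left(a{\left(8 \right)} + K\right)^{2} + \sqrt{2360 + 512} = \left(-5 - 73\right)^{2} + \sqrt{2360 + 512} = \left(-78\right)^{2} + \sqrt{2872} = 6084 + 2 \sqrt{718}$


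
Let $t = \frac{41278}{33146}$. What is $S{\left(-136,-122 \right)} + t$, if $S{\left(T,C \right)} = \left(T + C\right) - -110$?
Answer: $- \frac{2432165}{16573} \approx -146.75$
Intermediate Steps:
$S{\left(T,C \right)} = 110 + C + T$ ($S{\left(T,C \right)} = \left(C + T\right) + 110 = 110 + C + T$)
$t = \frac{20639}{16573}$ ($t = 41278 \cdot \frac{1}{33146} = \frac{20639}{16573} \approx 1.2453$)
$S{\left(-136,-122 \right)} + t = \left(110 - 122 - 136\right) + \frac{20639}{16573} = -148 + \frac{20639}{16573} = - \frac{2432165}{16573}$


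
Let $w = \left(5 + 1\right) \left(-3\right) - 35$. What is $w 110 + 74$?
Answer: $-5756$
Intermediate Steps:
$w = -53$ ($w = 6 \left(-3\right) - 35 = -18 - 35 = -53$)
$w 110 + 74 = \left(-53\right) 110 + 74 = -5830 + 74 = -5756$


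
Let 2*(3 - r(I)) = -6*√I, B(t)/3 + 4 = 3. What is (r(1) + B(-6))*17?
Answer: 51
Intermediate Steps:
B(t) = -3 (B(t) = -12 + 3*3 = -12 + 9 = -3)
r(I) = 3 + 3*√I (r(I) = 3 - (-3)*√I = 3 + 3*√I)
(r(1) + B(-6))*17 = ((3 + 3*√1) - 3)*17 = ((3 + 3*1) - 3)*17 = ((3 + 3) - 3)*17 = (6 - 3)*17 = 3*17 = 51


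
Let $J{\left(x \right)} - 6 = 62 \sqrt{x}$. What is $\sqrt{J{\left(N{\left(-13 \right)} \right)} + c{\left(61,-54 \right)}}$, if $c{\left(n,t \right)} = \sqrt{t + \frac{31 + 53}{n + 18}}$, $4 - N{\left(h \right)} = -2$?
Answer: $\frac{\sqrt{37446 + 386942 \sqrt{6} + 79 i \sqrt{330378}}}{79} \approx 12.568 + 0.28946 i$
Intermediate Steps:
$N{\left(h \right)} = 6$ ($N{\left(h \right)} = 4 - -2 = 4 + 2 = 6$)
$J{\left(x \right)} = 6 + 62 \sqrt{x}$
$c{\left(n,t \right)} = \sqrt{t + \frac{84}{18 + n}}$
$\sqrt{J{\left(N{\left(-13 \right)} \right)} + c{\left(61,-54 \right)}} = \sqrt{\left(6 + 62 \sqrt{6}\right) + \sqrt{\frac{84 - 54 \left(18 + 61\right)}{18 + 61}}} = \sqrt{\left(6 + 62 \sqrt{6}\right) + \sqrt{\frac{84 - 4266}{79}}} = \sqrt{\left(6 + 62 \sqrt{6}\right) + \sqrt{\frac{1}{79} \left(-4182\right)}} = \sqrt{\left(6 + 62 \sqrt{6}\right) + \sqrt{- \frac{4182}{79}}} = \sqrt{\left(6 + 62 \sqrt{6}\right) + \frac{i \sqrt{330378}}{79}} = \sqrt{6 + 62 \sqrt{6} + \frac{i \sqrt{330378}}{79}}$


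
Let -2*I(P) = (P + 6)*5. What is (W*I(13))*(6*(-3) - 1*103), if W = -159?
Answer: -1827705/2 ≈ -9.1385e+5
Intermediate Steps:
I(P) = -15 - 5*P/2 (I(P) = -(P + 6)*5/2 = -(6 + P)*5/2 = -(30 + 5*P)/2 = -15 - 5*P/2)
(W*I(13))*(6*(-3) - 1*103) = (-159*(-15 - 5/2*13))*(6*(-3) - 1*103) = (-159*(-15 - 65/2))*(-18 - 103) = -159*(-95/2)*(-121) = (15105/2)*(-121) = -1827705/2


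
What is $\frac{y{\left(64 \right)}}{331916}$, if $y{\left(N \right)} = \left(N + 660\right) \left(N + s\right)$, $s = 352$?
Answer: $\frac{5792}{6383} \approx 0.90741$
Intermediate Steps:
$y{\left(N \right)} = \left(352 + N\right) \left(660 + N\right)$ ($y{\left(N \right)} = \left(N + 660\right) \left(N + 352\right) = \left(660 + N\right) \left(352 + N\right) = \left(352 + N\right) \left(660 + N\right)$)
$\frac{y{\left(64 \right)}}{331916} = \frac{232320 + 64^{2} + 1012 \cdot 64}{331916} = \left(232320 + 4096 + 64768\right) \frac{1}{331916} = 301184 \cdot \frac{1}{331916} = \frac{5792}{6383}$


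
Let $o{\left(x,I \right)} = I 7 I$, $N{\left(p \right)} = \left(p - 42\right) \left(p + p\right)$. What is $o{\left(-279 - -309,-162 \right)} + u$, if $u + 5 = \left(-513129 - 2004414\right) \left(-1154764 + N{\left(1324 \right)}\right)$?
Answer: $-5639225645093$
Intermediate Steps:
$N{\left(p \right)} = 2 p \left(-42 + p\right)$ ($N{\left(p \right)} = \left(-42 + p\right) 2 p = 2 p \left(-42 + p\right)$)
$o{\left(x,I \right)} = 7 I^{2}$ ($o{\left(x,I \right)} = 7 I I = 7 I^{2}$)
$u = -5639225828801$ ($u = -5 + \left(-513129 - 2004414\right) \left(-1154764 + 2 \cdot 1324 \left(-42 + 1324\right)\right) = -5 - 2517543 \left(-1154764 + 2 \cdot 1324 \cdot 1282\right) = -5 - 2517543 \left(-1154764 + 3394736\right) = -5 - 5639225828796 = -5639225828801$)
$o{\left(-279 - -309,-162 \right)} + u = 7 \left(-162\right)^{2} - 5639225828801 = 7 \cdot 26244 - 5639225828801 = 183708 - 5639225828801 = -5639225645093$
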